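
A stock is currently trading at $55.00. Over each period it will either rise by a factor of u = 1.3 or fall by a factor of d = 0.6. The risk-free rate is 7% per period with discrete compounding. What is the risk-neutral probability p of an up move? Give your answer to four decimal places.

p = 0.6714

Risk-neutral probability p = (1 + 0.07 − 0.6)/(1.3 − 0.6) = 0.4700/0.7000 = 0.6714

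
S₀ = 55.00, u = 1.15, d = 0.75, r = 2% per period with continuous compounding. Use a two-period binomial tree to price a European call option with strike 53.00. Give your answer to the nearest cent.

8.65

Risk-neutral probability p = (e^0.02 − 0.75)/(1.15 − 0.75) = 0.2702/0.4000 = 0.6755
Terminal stock prices: S_uu = 72.74, S_ud = 47.44, S_dd = 30.94
Terminal payoffs (S − K): max(19.74, 0) = 19.74, max(-5.563, 0) = 0, max(-22.06, 0) = 0
Node u (S = 63.25): V_u = e^(−0.02)·[0.6755·19.7375 + 0.3245·0.0000] = 13.0687
Node d (S = 41.25): V_d = e^(−0.02)·[0.6755·0.0000 + 0.3245·0.0000] = 0.0000
Node 0 (S = 55): V_0 = e^(−0.02)·[0.6755·13.0687 + 0.3245·0.0000] = 8.6532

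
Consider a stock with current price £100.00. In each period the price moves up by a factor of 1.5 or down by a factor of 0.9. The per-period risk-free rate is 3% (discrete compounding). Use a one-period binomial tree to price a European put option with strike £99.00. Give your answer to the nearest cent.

£6.84

Risk-neutral probability p = (1 + 0.03 − 0.9)/(1.5 − 0.9) = 0.1300/0.6000 = 0.2167
Terminal stock prices: S_u = 150, S_d = 90
Terminal payoffs (K − S): max(-51, 0) = 0, max(9, 0) = 9
Node 0 (S = 100): V_0 = 1/1.03·[0.2167·0.0000 + 0.7833·9.0000] = 6.8447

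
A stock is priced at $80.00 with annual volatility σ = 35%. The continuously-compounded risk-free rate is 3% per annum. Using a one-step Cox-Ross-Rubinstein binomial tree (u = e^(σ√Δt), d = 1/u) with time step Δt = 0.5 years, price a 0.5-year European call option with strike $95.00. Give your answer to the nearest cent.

CRR parameters: u = e^(σ√Δt) = e^(0.35·√0.5) = 1.2808, d = 1/u = 0.7808
Per-period rate: rΔt = 0.03·0.5 = 0.015, so R = e^0.015 = 1.0151
Risk-neutral probability p = (e^0.015 − 0.7808)/(1.2808 − 0.7808) = 0.2344/0.5000 = 0.4687
Terminal stock prices: S_u = 102.5, S_d = 62.46
Terminal payoffs (S − K): max(7.464, 0) = 7.464, max(-32.54, 0) = 0
Node 0 (S = 80): V_0 = e^(−0.015)·[0.4687·7.4643 + 0.5313·0.0000] = 3.4462

$3.45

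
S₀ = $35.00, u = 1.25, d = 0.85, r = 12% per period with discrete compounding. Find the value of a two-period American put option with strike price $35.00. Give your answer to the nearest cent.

$1.52

Risk-neutral probability p = (1 + 0.12 − 0.85)/(1.25 − 0.85) = 0.2700/0.4000 = 0.6750
Terminal stock prices: S_uu = 54.69, S_ud = 37.19, S_dd = 25.29
Terminal payoffs (K − S): max(-19.69, 0) = 0, max(-2.188, 0) = 0, max(9.713, 0) = 9.713
Node u (S = 43.75): continuation = 1/1.12·[0.6750·0.0000 + 0.3250·0.0000] = 0.0000; exercise value = 0.0000 ≤ continuation, so V_u = 0.0000
Node d (S = 29.75): continuation = 1/1.12·[0.6750·0.0000 + 0.3250·9.7125] = 2.8184; exercise value = 5.2500 > continuation, so V_d = 5.2500 (exercise)
Node 0 (S = 35): continuation = 1/1.12·[0.6750·0.0000 + 0.3250·5.2500] = 1.5234; exercise value = 0.0000 ≤ continuation, so V_0 = 1.5234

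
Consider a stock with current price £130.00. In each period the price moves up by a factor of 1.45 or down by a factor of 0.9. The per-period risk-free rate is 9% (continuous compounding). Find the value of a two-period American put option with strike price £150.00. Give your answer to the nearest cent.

£20.00

Risk-neutral probability p = (e^0.09 − 0.9)/(1.45 − 0.9) = 0.1942/0.5500 = 0.3530
Terminal stock prices: S_uu = 273.3, S_ud = 169.7, S_dd = 105.3
Terminal payoffs (K − S): max(-123.3, 0) = 0, max(-19.65, 0) = 0, max(44.7, 0) = 44.7
Node u (S = 188.5): continuation = e^(−0.09)·[0.3530·0.0000 + 0.6470·0.0000] = 0.0000; exercise value = 0.0000 ≤ continuation, so V_u = 0.0000
Node d (S = 117): continuation = e^(−0.09)·[0.3530·0.0000 + 0.6470·44.7000] = 26.4299; exercise value = 33.0000 > continuation, so V_d = 33.0000 (exercise)
Node 0 (S = 130): continuation = e^(−0.09)·[0.3530·0.0000 + 0.6470·33.0000] = 19.5120; exercise value = 20.0000 > continuation, so V_0 = 20.0000 (exercise)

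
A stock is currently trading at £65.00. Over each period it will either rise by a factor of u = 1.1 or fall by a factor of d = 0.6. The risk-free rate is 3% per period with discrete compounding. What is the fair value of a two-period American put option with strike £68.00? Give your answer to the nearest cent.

£6.79

Risk-neutral probability p = (1 + 0.03 − 0.6)/(1.1 − 0.6) = 0.4300/0.5000 = 0.8600
Terminal stock prices: S_uu = 78.65, S_ud = 42.9, S_dd = 23.4
Terminal payoffs (K − S): max(-10.65, 0) = 0, max(25.1, 0) = 25.1, max(44.6, 0) = 44.6
Node u (S = 71.5): continuation = 1/1.03·[0.8600·0.0000 + 0.1400·25.1000] = 3.4117; exercise value = 0.0000 ≤ continuation, so V_u = 3.4117
Node d (S = 39): continuation = 1/1.03·[0.8600·25.1000 + 0.1400·44.6000] = 27.0194; exercise value = 29.0000 > continuation, so V_d = 29.0000 (exercise)
Node 0 (S = 65): continuation = 1/1.03·[0.8600·3.4117 + 0.1400·29.0000] = 6.7903; exercise value = 3.0000 ≤ continuation, so V_0 = 6.7903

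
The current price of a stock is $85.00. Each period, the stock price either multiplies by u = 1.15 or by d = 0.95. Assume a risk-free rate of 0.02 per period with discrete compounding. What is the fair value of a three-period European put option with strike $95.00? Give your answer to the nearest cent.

$8.56

Risk-neutral probability p = (1 + 0.02 − 0.95)/(1.15 − 0.95) = 0.0700/0.2000 = 0.3500
Terminal stock prices: S_uuu = 129.3, S_uud = 106.8, S_udd = 88.22, S_ddd = 72.88
Terminal payoffs (K − S): max(-34.27, 0) = 0, max(-11.79, 0) = 0, max(6.781, 0) = 6.781, max(22.12, 0) = 22.12
Node uu (S = 112.4): V_uu = 1/1.02·[0.3500·0.0000 + 0.6500·0.0000] = 0.0000
Node ud (S = 92.86): V_ud = 1/1.02·[0.3500·0.0000 + 0.6500·6.7806] = 4.3210
Node dd (S = 76.71): V_dd = 1/1.02·[0.3500·6.7806 + 0.6500·22.1231] = 16.4248
Node u (S = 97.75): V_u = 1/1.02·[0.3500·0.0000 + 0.6500·4.3210] = 2.7536
Node d (S = 80.75): V_d = 1/1.02·[0.3500·4.3210 + 0.6500·16.4248] = 11.9494
Node 0 (S = 85): V_0 = 1/1.02·[0.3500·2.7536 + 0.6500·11.9494] = 8.5597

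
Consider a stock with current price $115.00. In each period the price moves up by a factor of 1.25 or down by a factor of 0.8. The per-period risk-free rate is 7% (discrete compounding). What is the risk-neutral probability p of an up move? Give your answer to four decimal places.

Risk-neutral probability p = (1 + 0.07 − 0.8)/(1.25 − 0.8) = 0.2700/0.4500 = 0.6000

p = 0.6000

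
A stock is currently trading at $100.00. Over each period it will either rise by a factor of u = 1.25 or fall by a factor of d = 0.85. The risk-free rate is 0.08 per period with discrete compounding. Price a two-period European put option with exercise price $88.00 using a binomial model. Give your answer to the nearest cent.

Risk-neutral probability p = (1 + 0.08 − 0.85)/(1.25 − 0.85) = 0.2300/0.4000 = 0.5750
Terminal stock prices: S_uu = 156.2, S_ud = 106.2, S_dd = 72.25
Terminal payoffs (K − S): max(-68.25, 0) = 0, max(-18.25, 0) = 0, max(15.75, 0) = 15.75
Node u (S = 125): V_u = 1/1.08·[0.5750·0.0000 + 0.4250·0.0000] = 0.0000
Node d (S = 85): V_d = 1/1.08·[0.5750·0.0000 + 0.4250·15.7500] = 6.1979
Node 0 (S = 100): V_0 = 1/1.08·[0.5750·0.0000 + 0.4250·6.1979] = 2.4390

$2.44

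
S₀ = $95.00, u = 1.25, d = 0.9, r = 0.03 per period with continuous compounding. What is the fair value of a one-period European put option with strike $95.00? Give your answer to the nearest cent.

$5.78

Risk-neutral probability p = (e^0.03 − 0.9)/(1.25 − 0.9) = 0.1305/0.3500 = 0.3727
Terminal stock prices: S_u = 118.8, S_d = 85.5
Terminal payoffs (K − S): max(-23.75, 0) = 0, max(9.5, 0) = 9.5
Node 0 (S = 95): V_0 = e^(−0.03)·[0.3727·0.0000 + 0.6273·9.5000] = 5.7830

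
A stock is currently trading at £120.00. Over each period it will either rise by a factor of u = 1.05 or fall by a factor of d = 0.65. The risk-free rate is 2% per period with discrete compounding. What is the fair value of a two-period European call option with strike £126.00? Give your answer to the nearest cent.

£5.18

Risk-neutral probability p = (1 + 0.02 − 0.65)/(1.05 − 0.65) = 0.3700/0.4000 = 0.9250
Terminal stock prices: S_uu = 132.3, S_ud = 81.9, S_dd = 50.7
Terminal payoffs (S − K): max(6.3, 0) = 6.3, max(-44.1, 0) = 0, max(-75.3, 0) = 0
Node u (S = 126): V_u = 1/1.02·[0.9250·6.3000 + 0.0750·0.0000] = 5.7132
Node d (S = 78): V_d = 1/1.02·[0.9250·0.0000 + 0.0750·0.0000] = 0.0000
Node 0 (S = 120): V_0 = 1/1.02·[0.9250·5.7132 + 0.0750·0.0000] = 5.1811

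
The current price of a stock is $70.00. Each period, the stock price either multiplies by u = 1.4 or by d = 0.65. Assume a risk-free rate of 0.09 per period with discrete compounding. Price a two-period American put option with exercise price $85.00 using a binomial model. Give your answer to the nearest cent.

Risk-neutral probability p = (1 + 0.09 − 0.65)/(1.4 − 0.65) = 0.4400/0.7500 = 0.5867
Terminal stock prices: S_uu = 137.2, S_ud = 63.7, S_dd = 29.58
Terminal payoffs (K − S): max(-52.2, 0) = 0, max(21.3, 0) = 21.3, max(55.42, 0) = 55.42
Node u (S = 98): continuation = 1/1.09·[0.5867·0.0000 + 0.4133·21.3000] = 8.0771; exercise value = 0.0000 ≤ continuation, so V_u = 8.0771
Node d (S = 45.5): continuation = 1/1.09·[0.5867·21.3000 + 0.4133·55.4250] = 32.4817; exercise value = 39.5000 > continuation, so V_d = 39.5000 (exercise)
Node 0 (S = 70): continuation = 1/1.09·[0.5867·8.0771 + 0.4133·39.5000] = 19.3259; exercise value = 15.0000 ≤ continuation, so V_0 = 19.3259

$19.33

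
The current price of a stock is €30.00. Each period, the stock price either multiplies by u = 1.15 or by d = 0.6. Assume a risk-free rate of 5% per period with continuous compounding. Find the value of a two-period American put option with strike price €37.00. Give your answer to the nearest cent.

€7.00

Risk-neutral probability p = (e^0.05 − 0.6)/(1.15 − 0.6) = 0.4513/0.5500 = 0.8205
Terminal stock prices: S_uu = 39.67, S_ud = 20.7, S_dd = 10.8
Terminal payoffs (K − S): max(-2.675, 0) = 0, max(16.3, 0) = 16.3, max(26.2, 0) = 26.2
Node u (S = 34.5): continuation = e^(−0.05)·[0.8205·0.0000 + 0.1795·16.3000] = 2.7833; exercise value = 2.5000 ≤ continuation, so V_u = 2.7833
Node d (S = 18): continuation = e^(−0.05)·[0.8205·16.3000 + 0.1795·26.2000] = 17.1955; exercise value = 19.0000 > continuation, so V_d = 19.0000 (exercise)
Node 0 (S = 30): continuation = e^(−0.05)·[0.8205·2.7833 + 0.1795·19.0000] = 5.4166; exercise value = 7.0000 > continuation, so V_0 = 7.0000 (exercise)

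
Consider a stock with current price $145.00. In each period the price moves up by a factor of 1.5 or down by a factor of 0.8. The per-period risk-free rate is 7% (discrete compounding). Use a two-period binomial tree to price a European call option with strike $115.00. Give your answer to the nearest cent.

Risk-neutral probability p = (1 + 0.07 − 0.8)/(1.5 − 0.8) = 0.2700/0.7000 = 0.3857
Terminal stock prices: S_uu = 326.2, S_ud = 174, S_dd = 92.8
Terminal payoffs (S − K): max(211.2, 0) = 211.2, max(59, 0) = 59, max(-22.2, 0) = 0
Node u (S = 217.5): V_u = 1/1.07·[0.3857·211.2500 + 0.6143·59.0000] = 110.0234
Node d (S = 116): V_d = 1/1.07·[0.3857·59.0000 + 0.6143·0.0000] = 21.2684
Node 0 (S = 145): V_0 = 1/1.07·[0.3857·110.0234 + 0.6143·21.2684] = 51.8714

$51.87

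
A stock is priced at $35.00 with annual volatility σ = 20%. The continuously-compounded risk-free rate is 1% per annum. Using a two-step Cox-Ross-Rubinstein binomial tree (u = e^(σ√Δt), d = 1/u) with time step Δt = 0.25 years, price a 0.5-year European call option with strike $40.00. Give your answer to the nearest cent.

CRR parameters: u = e^(σ√Δt) = e^(0.2·√0.25) = 1.1052, d = 1/u = 0.9048
Per-period rate: rΔt = 0.01·0.25 = 0.0025, so R = e^0.0025 = 1.0025
Risk-neutral probability p = (e^0.0025 − 0.9048)/(1.1052 − 0.9048) = 0.0977/0.2003 = 0.4875
Terminal stock prices: S_uu = 42.75, S_ud = 35, S_dd = 28.66
Terminal payoffs (S − K): max(2.749, 0) = 2.749, max(-5, 0) = 0, max(-11.34, 0) = 0
Node u (S = 38.68): V_u = e^(−0.0025)·[0.4875·2.7491 + 0.5125·0.0000] = 1.3369
Node d (S = 31.67): V_d = e^(−0.0025)·[0.4875·0.0000 + 0.5125·0.0000] = 0.0000
Node 0 (S = 35): V_0 = e^(−0.0025)·[0.4875·1.3369 + 0.5125·0.0000] = 0.6501

$0.65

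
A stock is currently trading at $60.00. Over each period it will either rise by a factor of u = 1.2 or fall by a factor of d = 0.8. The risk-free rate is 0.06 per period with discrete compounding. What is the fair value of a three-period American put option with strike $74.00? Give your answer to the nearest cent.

Risk-neutral probability p = (1 + 0.06 − 0.8)/(1.2 − 0.8) = 0.2600/0.4000 = 0.6500
Terminal stock prices: S_uuu = 103.7, S_uud = 69.12, S_udd = 46.08, S_ddd = 30.72
Terminal payoffs (K − S): max(-29.68, 0) = 0, max(4.88, 0) = 4.88, max(27.92, 0) = 27.92, max(43.28, 0) = 43.28
Node uu (S = 86.4): continuation = 1/1.06·[0.6500·0.0000 + 0.3500·4.8800] = 1.6113; exercise value = 0.0000 ≤ continuation, so V_uu = 1.6113
Node ud (S = 57.6): continuation = 1/1.06·[0.6500·4.8800 + 0.3500·27.9200] = 12.2113; exercise value = 16.4000 > continuation, so V_ud = 16.4000 (exercise)
Node dd (S = 38.4): continuation = 1/1.06·[0.6500·27.9200 + 0.3500·43.2800] = 31.4113; exercise value = 35.6000 > continuation, so V_dd = 35.6000 (exercise)
Node u (S = 72): continuation = 1/1.06·[0.6500·1.6113 + 0.3500·16.4000] = 6.4032; exercise value = 2.0000 ≤ continuation, so V_u = 6.4032
Node d (S = 48): continuation = 1/1.06·[0.6500·16.4000 + 0.3500·35.6000] = 21.8113; exercise value = 26.0000 > continuation, so V_d = 26.0000 (exercise)
Node 0 (S = 60): continuation = 1/1.06·[0.6500·6.4032 + 0.3500·26.0000] = 12.5114; exercise value = 14.0000 > continuation, so V_0 = 14.0000 (exercise)

$14.00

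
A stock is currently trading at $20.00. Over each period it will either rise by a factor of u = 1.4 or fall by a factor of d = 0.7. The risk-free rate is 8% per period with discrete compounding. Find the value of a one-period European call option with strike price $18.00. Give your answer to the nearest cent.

$5.03

Risk-neutral probability p = (1 + 0.08 − 0.7)/(1.4 − 0.7) = 0.3800/0.7000 = 0.5429
Terminal stock prices: S_u = 28, S_d = 14
Terminal payoffs (S − K): max(10, 0) = 10, max(-4, 0) = 0
Node 0 (S = 20): V_0 = 1/1.08·[0.5429·10.0000 + 0.4571·0.0000] = 5.0265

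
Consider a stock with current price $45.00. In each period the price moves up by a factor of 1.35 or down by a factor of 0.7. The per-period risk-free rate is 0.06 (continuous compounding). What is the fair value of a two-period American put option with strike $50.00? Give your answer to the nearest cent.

$9.36

Risk-neutral probability p = (e^0.06 − 0.7)/(1.35 − 0.7) = 0.3618/0.6500 = 0.5567
Terminal stock prices: S_uu = 82.01, S_ud = 42.53, S_dd = 22.05
Terminal payoffs (K − S): max(-32.01, 0) = 0, max(7.475, 0) = 7.475, max(27.95, 0) = 27.95
Node u (S = 60.75): continuation = e^(−0.06)·[0.5567·0.0000 + 0.4433·7.4750] = 3.1209; exercise value = 0.0000 ≤ continuation, so V_u = 3.1209
Node d (S = 31.5): continuation = e^(−0.06)·[0.5567·7.4750 + 0.4433·27.9500] = 15.5882; exercise value = 18.5000 > continuation, so V_d = 18.5000 (exercise)
Node 0 (S = 45): continuation = e^(−0.06)·[0.5567·3.1209 + 0.4433·18.5000] = 9.3601; exercise value = 5.0000 ≤ continuation, so V_0 = 9.3601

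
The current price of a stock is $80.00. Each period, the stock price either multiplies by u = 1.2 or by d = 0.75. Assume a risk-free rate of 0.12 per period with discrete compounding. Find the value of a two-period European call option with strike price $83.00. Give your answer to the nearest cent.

Risk-neutral probability p = (1 + 0.12 − 0.75)/(1.2 − 0.75) = 0.3700/0.4500 = 0.8222
Terminal stock prices: S_uu = 115.2, S_ud = 72, S_dd = 45
Terminal payoffs (S − K): max(32.2, 0) = 32.2, max(-11, 0) = 0, max(-38, 0) = 0
Node u (S = 96): V_u = 1/1.12·[0.8222·32.2000 + 0.1778·0.0000] = 23.6389
Node d (S = 60): V_d = 1/1.12·[0.8222·0.0000 + 0.1778·0.0000] = 0.0000
Node 0 (S = 80): V_0 = 1/1.12·[0.8222·23.6389 + 0.1778·0.0000] = 17.3539

$17.35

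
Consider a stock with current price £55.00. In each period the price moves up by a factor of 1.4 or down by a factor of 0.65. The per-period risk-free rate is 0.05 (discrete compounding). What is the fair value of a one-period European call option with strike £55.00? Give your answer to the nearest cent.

£11.17

Risk-neutral probability p = (1 + 0.05 − 0.65)/(1.4 − 0.65) = 0.4000/0.7500 = 0.5333
Terminal stock prices: S_u = 77, S_d = 35.75
Terminal payoffs (S − K): max(22, 0) = 22, max(-19.25, 0) = 0
Node 0 (S = 55): V_0 = 1/1.05·[0.5333·22.0000 + 0.4667·0.0000] = 11.1746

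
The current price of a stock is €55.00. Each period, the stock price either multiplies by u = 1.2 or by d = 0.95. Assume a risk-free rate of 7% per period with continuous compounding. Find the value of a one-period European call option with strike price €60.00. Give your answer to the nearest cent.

Risk-neutral probability p = (e^0.07 − 0.95)/(1.2 − 0.95) = 0.1225/0.2500 = 0.4900
Terminal stock prices: S_u = 66, S_d = 52.25
Terminal payoffs (S − K): max(6, 0) = 6, max(-7.75, 0) = 0
Node 0 (S = 55): V_0 = e^(−0.07)·[0.4900·6.0000 + 0.5100·0.0000] = 2.7414

€2.74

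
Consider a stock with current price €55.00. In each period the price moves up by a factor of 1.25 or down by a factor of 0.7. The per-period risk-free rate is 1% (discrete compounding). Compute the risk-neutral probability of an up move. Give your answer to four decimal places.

Risk-neutral probability p = (1 + 0.01 − 0.7)/(1.25 − 0.7) = 0.3100/0.5500 = 0.5636

p = 0.5636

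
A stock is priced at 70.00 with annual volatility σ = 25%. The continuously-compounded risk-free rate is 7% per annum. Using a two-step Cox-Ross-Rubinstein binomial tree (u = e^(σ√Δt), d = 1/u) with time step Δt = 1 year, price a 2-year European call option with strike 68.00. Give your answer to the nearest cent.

CRR parameters: u = e^(σ√Δt) = e^(0.25·√1) = 1.2840, d = 1/u = 0.7788
Per-period rate: rΔt = 0.07·1 = 0.07, so R = e^0.07 = 1.0725
Risk-neutral probability p = (e^0.07 − 0.7788)/(1.2840 − 0.7788) = 0.2937/0.5052 = 0.5813
Terminal stock prices: S_uu = 115.4, S_ud = 70, S_dd = 42.46
Terminal payoffs (S − K): max(47.41, 0) = 47.41, max(2, 0) = 2, max(-25.54, 0) = 0
Node u (S = 89.88): V_u = e^(−0.07)·[0.5813·47.4105 + 0.4187·2.0000] = 26.4790
Node d (S = 54.52): V_d = e^(−0.07)·[0.5813·2.0000 + 0.4187·0.0000] = 1.0841
Node 0 (S = 70): V_0 = e^(−0.07)·[0.5813·26.4790 + 0.4187·1.0841] = 14.7758

14.78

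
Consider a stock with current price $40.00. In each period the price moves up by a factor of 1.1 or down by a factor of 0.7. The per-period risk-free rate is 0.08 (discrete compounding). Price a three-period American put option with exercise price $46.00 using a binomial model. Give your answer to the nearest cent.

Risk-neutral probability p = (1 + 0.08 − 0.7)/(1.1 − 0.7) = 0.3800/0.4000 = 0.9500
Terminal stock prices: S_uuu = 53.24, S_uud = 33.88, S_udd = 21.56, S_ddd = 13.72
Terminal payoffs (K − S): max(-7.24, 0) = 0, max(12.12, 0) = 12.12, max(24.44, 0) = 24.44, max(32.28, 0) = 32.28
Node uu (S = 48.4): continuation = 1/1.08·[0.9500·0.0000 + 0.0500·12.1200] = 0.5611; exercise value = 0.0000 ≤ continuation, so V_uu = 0.5611
Node ud (S = 30.8): continuation = 1/1.08·[0.9500·12.1200 + 0.0500·24.4400] = 11.7926; exercise value = 15.2000 > continuation, so V_ud = 15.2000 (exercise)
Node dd (S = 19.6): continuation = 1/1.08·[0.9500·24.4400 + 0.0500·32.2800] = 22.9926; exercise value = 26.4000 > continuation, so V_dd = 26.4000 (exercise)
Node u (S = 44): continuation = 1/1.08·[0.9500·0.5611 + 0.0500·15.2000] = 1.1973; exercise value = 2.0000 > continuation, so V_u = 2.0000 (exercise)
Node d (S = 28): continuation = 1/1.08·[0.9500·15.2000 + 0.0500·26.4000] = 14.5926; exercise value = 18.0000 > continuation, so V_d = 18.0000 (exercise)
Node 0 (S = 40): continuation = 1/1.08·[0.9500·2.0000 + 0.0500·18.0000] = 2.5926; exercise value = 6.0000 > continuation, so V_0 = 6.0000 (exercise)

$6.00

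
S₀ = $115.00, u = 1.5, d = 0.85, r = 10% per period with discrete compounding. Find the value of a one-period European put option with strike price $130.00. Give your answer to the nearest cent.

Risk-neutral probability p = (1 + 0.1 − 0.85)/(1.5 − 0.85) = 0.2500/0.6500 = 0.3846
Terminal stock prices: S_u = 172.5, S_d = 97.75
Terminal payoffs (K − S): max(-42.5, 0) = 0, max(32.25, 0) = 32.25
Node 0 (S = 115): V_0 = 1/1.1·[0.3846·0.0000 + 0.6154·32.2500] = 18.0420

$18.04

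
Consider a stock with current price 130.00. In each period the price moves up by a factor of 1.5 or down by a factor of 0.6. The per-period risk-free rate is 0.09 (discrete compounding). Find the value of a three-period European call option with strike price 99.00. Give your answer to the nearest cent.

66.27

Risk-neutral probability p = (1 + 0.09 − 0.6)/(1.5 − 0.6) = 0.4900/0.9000 = 0.5444
Terminal stock prices: S_uuu = 438.8, S_uud = 175.5, S_udd = 70.2, S_ddd = 28.08
Terminal payoffs (S − K): max(339.8, 0) = 339.8, max(76.5, 0) = 76.5, max(-28.8, 0) = 0, max(-70.92, 0) = 0
Node uu (S = 292.5): V_uu = 1/1.09·[0.5444·339.7500 + 0.4556·76.5000] = 201.6743
Node ud (S = 117): V_ud = 1/1.09·[0.5444·76.5000 + 0.4556·0.0000] = 38.2110
Node dd (S = 46.8): V_dd = 1/1.09·[0.5444·0.0000 + 0.4556·0.0000] = 0.0000
Node u (S = 195): V_u = 1/1.09·[0.5444·201.6743 + 0.4556·38.2110] = 116.7043
Node d (S = 78): V_d = 1/1.09·[0.5444·38.2110 + 0.4556·0.0000] = 19.0860
Node 0 (S = 130): V_0 = 1/1.09·[0.5444·116.7043 + 0.4556·19.0860] = 66.2695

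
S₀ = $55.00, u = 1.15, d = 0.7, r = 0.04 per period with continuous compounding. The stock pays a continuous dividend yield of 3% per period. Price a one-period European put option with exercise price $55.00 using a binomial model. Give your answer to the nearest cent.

$4.93

Per-period risk-free factor R = e^0.04 = 1.0408; dividend-adjusted growth = e^(0.04−0.03) = 1.0101.
Risk-neutral probability p = (1.0101 − 0.7)/(1.15 − 0.7) = 0.3101/0.4500 = 0.6890
Terminal stock prices: S_u = 63.25, S_d = 38.5
Terminal payoffs (K − S): max(-8.25, 0) = 0, max(16.5, 0) = 16.5
Node 0 (S = 55): V_0 = e^(−0.04)·[0.6890·0.0000 + 0.3110·16.5000] = 4.9303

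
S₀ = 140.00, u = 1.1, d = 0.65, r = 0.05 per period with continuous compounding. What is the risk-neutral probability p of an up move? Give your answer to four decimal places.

p = 0.8917

Risk-neutral probability p = (e^0.05 − 0.65)/(1.1 − 0.65) = 0.4013/0.4500 = 0.8917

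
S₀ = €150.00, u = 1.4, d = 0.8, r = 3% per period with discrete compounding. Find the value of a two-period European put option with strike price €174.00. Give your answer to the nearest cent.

€30.63

Risk-neutral probability p = (1 + 0.03 − 0.8)/(1.4 − 0.8) = 0.2300/0.6000 = 0.3833
Terminal stock prices: S_uu = 294, S_ud = 168, S_dd = 96
Terminal payoffs (K − S): max(-120, 0) = 0, max(6, 0) = 6, max(78, 0) = 78
Node u (S = 210): V_u = 1/1.03·[0.3833·0.0000 + 0.6167·6.0000] = 3.5922
Node d (S = 120): V_d = 1/1.03·[0.3833·6.0000 + 0.6167·78.0000] = 48.9320
Node 0 (S = 150): V_0 = 1/1.03·[0.3833·3.5922 + 0.6167·48.9320] = 30.6328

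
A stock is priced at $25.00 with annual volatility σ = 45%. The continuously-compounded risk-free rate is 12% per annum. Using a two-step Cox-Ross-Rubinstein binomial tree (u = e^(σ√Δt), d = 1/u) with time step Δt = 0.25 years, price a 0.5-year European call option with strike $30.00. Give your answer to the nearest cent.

CRR parameters: u = e^(σ√Δt) = e^(0.45·√0.25) = 1.2523, d = 1/u = 0.7985
Per-period rate: rΔt = 0.12·0.25 = 0.03, so R = e^0.03 = 1.0305
Risk-neutral probability p = (e^0.03 − 0.7985)/(1.2523 − 0.7985) = 0.2319/0.4538 = 0.5111
Terminal stock prices: S_uu = 39.21, S_ud = 25, S_dd = 15.94
Terminal payoffs (S − K): max(9.208, 0) = 9.208, max(-5, 0) = 0, max(-14.06, 0) = 0
Node u (S = 31.31): V_u = e^(−0.03)·[0.5111·9.2078 + 0.4889·0.0000] = 4.5670
Node d (S = 19.96): V_d = e^(−0.03)·[0.5111·0.0000 + 0.4889·0.0000] = 0.0000
Node 0 (S = 25): V_0 = e^(−0.03)·[0.5111·4.5670 + 0.4889·0.0000] = 2.2652

$2.27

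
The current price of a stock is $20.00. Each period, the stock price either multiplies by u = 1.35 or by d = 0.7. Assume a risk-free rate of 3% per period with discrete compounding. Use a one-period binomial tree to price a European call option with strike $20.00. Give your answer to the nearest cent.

Risk-neutral probability p = (1 + 0.03 − 0.7)/(1.35 − 0.7) = 0.3300/0.6500 = 0.5077
Terminal stock prices: S_u = 27, S_d = 14
Terminal payoffs (S − K): max(7, 0) = 7, max(-6, 0) = 0
Node 0 (S = 20): V_0 = 1/1.03·[0.5077·7.0000 + 0.4923·0.0000] = 3.4503

$3.45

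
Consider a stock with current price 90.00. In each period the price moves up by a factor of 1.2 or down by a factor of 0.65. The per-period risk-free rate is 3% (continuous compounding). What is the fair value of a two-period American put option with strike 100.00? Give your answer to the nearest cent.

18.40

Risk-neutral probability p = (e^0.03 − 0.65)/(1.2 − 0.65) = 0.3805/0.5500 = 0.6917
Terminal stock prices: S_uu = 129.6, S_ud = 70.2, S_dd = 38.03
Terminal payoffs (K − S): max(-29.6, 0) = 0, max(29.8, 0) = 29.8, max(61.97, 0) = 61.97
Node u (S = 108): continuation = e^(−0.03)·[0.6917·0.0000 + 0.3083·29.8000] = 8.9148; exercise value = 0.0000 ≤ continuation, so V_u = 8.9148
Node d (S = 58.5): continuation = e^(−0.03)·[0.6917·29.8000 + 0.3083·61.9750] = 38.5446; exercise value = 41.5000 > continuation, so V_d = 41.5000 (exercise)
Node 0 (S = 90): continuation = e^(−0.03)·[0.6917·8.9148 + 0.3083·41.5000] = 18.3993; exercise value = 10.0000 ≤ continuation, so V_0 = 18.3993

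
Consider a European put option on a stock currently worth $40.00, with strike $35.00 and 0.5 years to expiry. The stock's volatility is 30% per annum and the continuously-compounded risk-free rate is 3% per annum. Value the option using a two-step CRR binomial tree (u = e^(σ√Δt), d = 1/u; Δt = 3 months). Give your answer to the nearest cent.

$1.39

CRR parameters: u = e^(σ√Δt) = e^(0.3·√0.25) = 1.1618, d = 1/u = 0.8607
Per-period rate: rΔt = 0.03·0.25 = 0.0075, so R = e^0.0075 = 1.0075
Risk-neutral probability p = (e^0.0075 − 0.8607)/(1.1618 − 0.8607) = 0.1468/0.3011 = 0.4876
Terminal stock prices: S_uu = 53.99, S_ud = 40, S_dd = 29.63
Terminal payoffs (K − S): max(-18.99, 0) = 0, max(-5, 0) = 0, max(5.367, 0) = 5.367
Node u (S = 46.47): V_u = e^(−0.0075)·[0.4876·0.0000 + 0.5124·0.0000] = 0.0000
Node d (S = 34.43): V_d = e^(−0.0075)·[0.4876·0.0000 + 0.5124·5.3673] = 2.7298
Node 0 (S = 40): V_0 = e^(−0.0075)·[0.4876·0.0000 + 0.5124·2.7298] = 1.3884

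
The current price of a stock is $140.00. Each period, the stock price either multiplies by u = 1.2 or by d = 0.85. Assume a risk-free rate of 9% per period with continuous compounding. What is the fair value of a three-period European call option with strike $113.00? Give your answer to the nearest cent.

$54.31

Risk-neutral probability p = (e^0.09 − 0.85)/(1.2 − 0.85) = 0.2442/0.3500 = 0.6976
Terminal stock prices: S_uuu = 241.9, S_uud = 171.4, S_udd = 121.4, S_ddd = 85.98
Terminal payoffs (S − K): max(128.9, 0) = 128.9, max(58.36, 0) = 58.36, max(8.38, 0) = 8.38, max(-27.02, 0) = 0
Node uu (S = 201.6): V_uu = e^(−0.09)·[0.6976·128.9200 + 0.3024·58.3600] = 98.3258
Node ud (S = 142.8): V_ud = e^(−0.09)·[0.6976·58.3600 + 0.3024·8.3800] = 39.5258
Node dd (S = 101.1): V_dd = e^(−0.09)·[0.6976·8.3800 + 0.3024·0.0000] = 5.3431
Node u (S = 168): V_u = e^(−0.09)·[0.6976·98.3258 + 0.3024·39.5258] = 73.6145
Node d (S = 119): V_d = e^(−0.09)·[0.6976·39.5258 + 0.3024·5.3431] = 26.6779
Node 0 (S = 140): V_0 = e^(−0.09)·[0.6976·73.6145 + 0.3024·26.6779] = 54.3083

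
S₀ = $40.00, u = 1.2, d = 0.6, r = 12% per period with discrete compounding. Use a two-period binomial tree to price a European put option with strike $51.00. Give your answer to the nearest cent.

Risk-neutral probability p = (1 + 0.12 − 0.6)/(1.2 − 0.6) = 0.5200/0.6000 = 0.8667
Terminal stock prices: S_uu = 57.6, S_ud = 28.8, S_dd = 14.4
Terminal payoffs (K − S): max(-6.6, 0) = 0, max(22.2, 0) = 22.2, max(36.6, 0) = 36.6
Node u (S = 48): V_u = 1/1.12·[0.8667·0.0000 + 0.1333·22.2000] = 2.6429
Node d (S = 24): V_d = 1/1.12·[0.8667·22.2000 + 0.1333·36.6000] = 21.5357
Node 0 (S = 40): V_0 = 1/1.12·[0.8667·2.6429 + 0.1333·21.5357] = 4.6088

$4.61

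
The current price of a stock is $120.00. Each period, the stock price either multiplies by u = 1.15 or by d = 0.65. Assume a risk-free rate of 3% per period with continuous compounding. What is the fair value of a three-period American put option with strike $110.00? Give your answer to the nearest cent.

Risk-neutral probability p = (e^0.03 − 0.65)/(1.15 − 0.65) = 0.3805/0.5000 = 0.7609
Terminal stock prices: S_uuu = 182.5, S_uud = 103.2, S_udd = 58.31, S_ddd = 32.95
Terminal payoffs (K − S): max(-72.5, 0) = 0, max(6.845, 0) = 6.845, max(51.69, 0) = 51.69, max(77.05, 0) = 77.05
Node uu (S = 158.7): continuation = e^(−0.03)·[0.7609·0.0000 + 0.2391·6.8450] = 1.5882; exercise value = 0.0000 ≤ continuation, so V_uu = 1.5882
Node ud (S = 89.7): continuation = e^(−0.03)·[0.7609·6.8450 + 0.2391·51.6950] = 17.0490; exercise value = 20.3000 > continuation, so V_ud = 20.3000 (exercise)
Node dd (S = 50.7): continuation = e^(−0.03)·[0.7609·51.6950 + 0.2391·77.0450] = 56.0490; exercise value = 59.3000 > continuation, so V_dd = 59.3000 (exercise)
Node u (S = 138): continuation = e^(−0.03)·[0.7609·1.5882 + 0.2391·20.3000] = 5.8829; exercise value = 0.0000 ≤ continuation, so V_u = 5.8829
Node d (S = 78): continuation = e^(−0.03)·[0.7609·20.3000 + 0.2391·59.3000] = 28.7490; exercise value = 32.0000 > continuation, so V_d = 32.0000 (exercise)
Node 0 (S = 120): continuation = e^(−0.03)·[0.7609·5.8829 + 0.2391·32.0000] = 11.7688; exercise value = 0.0000 ≤ continuation, so V_0 = 11.7688

$11.77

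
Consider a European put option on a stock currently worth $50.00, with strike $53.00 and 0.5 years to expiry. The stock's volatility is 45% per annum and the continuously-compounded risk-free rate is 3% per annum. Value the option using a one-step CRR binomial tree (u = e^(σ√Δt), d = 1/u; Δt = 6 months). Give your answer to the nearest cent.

CRR parameters: u = e^(σ√Δt) = e^(0.45·√0.5) = 1.3746, d = 1/u = 0.7275
Per-period rate: rΔt = 0.03·0.5 = 0.015, so R = e^0.015 = 1.0151
Risk-neutral probability p = (e^0.015 − 0.7275)/(1.3746 − 0.7275) = 0.2877/0.6472 = 0.4445
Terminal stock prices: S_u = 68.73, S_d = 36.37
Terminal payoffs (K − S): max(-15.73, 0) = 0, max(16.63, 0) = 16.63
Node 0 (S = 50): V_0 = e^(−0.015)·[0.4445·0.0000 + 0.5555·16.6271] = 9.0994

$9.10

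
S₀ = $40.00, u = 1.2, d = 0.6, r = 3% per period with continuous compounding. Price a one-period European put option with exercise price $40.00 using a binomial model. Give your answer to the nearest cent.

Risk-neutral probability p = (e^0.03 − 0.6)/(1.2 − 0.6) = 0.4305/0.6000 = 0.7174
Terminal stock prices: S_u = 48, S_d = 24
Terminal payoffs (K − S): max(-8, 0) = 0, max(16, 0) = 16
Node 0 (S = 40): V_0 = e^(−0.03)·[0.7174·0.0000 + 0.2826·16.0000] = 4.3876

$4.39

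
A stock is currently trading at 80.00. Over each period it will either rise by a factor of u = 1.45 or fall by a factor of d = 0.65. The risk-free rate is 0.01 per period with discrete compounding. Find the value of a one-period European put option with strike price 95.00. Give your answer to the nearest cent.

Risk-neutral probability p = (1 + 0.01 − 0.65)/(1.45 − 0.65) = 0.3600/0.8000 = 0.4500
Terminal stock prices: S_u = 116, S_d = 52
Terminal payoffs (K − S): max(-21, 0) = 0, max(43, 0) = 43
Node 0 (S = 80): V_0 = 1/1.01·[0.4500·0.0000 + 0.5500·43.0000] = 23.4158

23.42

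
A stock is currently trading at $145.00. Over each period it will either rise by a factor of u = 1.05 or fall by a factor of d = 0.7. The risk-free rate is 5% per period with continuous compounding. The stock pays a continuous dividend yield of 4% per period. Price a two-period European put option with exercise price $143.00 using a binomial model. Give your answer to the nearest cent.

$7.51

Per-period risk-free factor R = e^0.05 = 1.0513; dividend-adjusted growth = e^(0.05−0.04) = 1.0101.
Risk-neutral probability p = (1.0101 − 0.7)/(1.05 − 0.7) = 0.3101/0.3500 = 0.8859
Terminal stock prices: S_uu = 159.9, S_ud = 106.6, S_dd = 71.05
Terminal payoffs (K − S): max(-16.86, 0) = 0, max(36.43, 0) = 36.43, max(71.95, 0) = 71.95
Node u (S = 152.2): V_u = e^(−0.05)·[0.8859·0.0000 + 0.1141·36.4250] = 3.9549
Node d (S = 101.5): V_d = e^(−0.05)·[0.8859·36.4250 + 0.1141·71.9500] = 38.5057
Node 0 (S = 145): V_0 = e^(−0.05)·[0.8859·3.9549 + 0.1141·38.5057] = 7.5134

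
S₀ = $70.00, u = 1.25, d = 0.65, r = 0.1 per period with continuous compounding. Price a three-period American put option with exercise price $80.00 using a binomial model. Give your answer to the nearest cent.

Risk-neutral probability p = (e^0.1 − 0.65)/(1.25 − 0.65) = 0.4552/0.6000 = 0.7586
Terminal stock prices: S_uuu = 136.7, S_uud = 71.09, S_udd = 36.97, S_ddd = 19.22
Terminal payoffs (K − S): max(-56.72, 0) = 0, max(8.906, 0) = 8.906, max(43.03, 0) = 43.03, max(60.78, 0) = 60.78
Node uu (S = 109.4): continuation = e^(−0.1)·[0.7586·0.0000 + 0.2414·8.9062] = 1.9452; exercise value = 0.0000 ≤ continuation, so V_uu = 1.9452
Node ud (S = 56.88): continuation = e^(−0.1)·[0.7586·8.9062 + 0.2414·43.0312] = 15.5120; exercise value = 23.1250 > continuation, so V_ud = 23.1250 (exercise)
Node dd (S = 29.58): continuation = e^(−0.1)·[0.7586·43.0312 + 0.2414·60.7763] = 42.8120; exercise value = 50.4250 > continuation, so V_dd = 50.4250 (exercise)
Node u (S = 87.5): continuation = e^(−0.1)·[0.7586·1.9452 + 0.2414·23.1250] = 6.3860; exercise value = 0.0000 ≤ continuation, so V_u = 6.3860
Node d (S = 45.5): continuation = e^(−0.1)·[0.7586·23.1250 + 0.2414·50.4250] = 26.8870; exercise value = 34.5000 > continuation, so V_d = 34.5000 (exercise)
Node 0 (S = 70): continuation = e^(−0.1)·[0.7586·6.3860 + 0.2414·34.5000] = 11.9187; exercise value = 10.0000 ≤ continuation, so V_0 = 11.9187

$11.92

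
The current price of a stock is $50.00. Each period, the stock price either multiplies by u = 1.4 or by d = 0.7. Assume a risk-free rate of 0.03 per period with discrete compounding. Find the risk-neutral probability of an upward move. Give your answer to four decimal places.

Risk-neutral probability p = (1 + 0.03 − 0.7)/(1.4 − 0.7) = 0.3300/0.7000 = 0.4714

p = 0.4714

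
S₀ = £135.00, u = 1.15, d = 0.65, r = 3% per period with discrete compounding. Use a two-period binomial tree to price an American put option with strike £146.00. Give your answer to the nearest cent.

Risk-neutral probability p = (1 + 0.03 − 0.65)/(1.15 − 0.65) = 0.3800/0.5000 = 0.7600
Terminal stock prices: S_uu = 178.5, S_ud = 100.9, S_dd = 57.04
Terminal payoffs (K − S): max(-32.54, 0) = 0, max(45.09, 0) = 45.09, max(88.96, 0) = 88.96
Node u (S = 155.2): continuation = 1/1.03·[0.7600·0.0000 + 0.2400·45.0875] = 10.5058; exercise value = 0.0000 ≤ continuation, so V_u = 10.5058
Node d (S = 87.75): continuation = 1/1.03·[0.7600·45.0875 + 0.2400·88.9625] = 53.9976; exercise value = 58.2500 > continuation, so V_d = 58.2500 (exercise)
Node 0 (S = 135): continuation = 1/1.03·[0.7600·10.5058 + 0.2400·58.2500] = 21.3247; exercise value = 11.0000 ≤ continuation, so V_0 = 21.3247

£21.32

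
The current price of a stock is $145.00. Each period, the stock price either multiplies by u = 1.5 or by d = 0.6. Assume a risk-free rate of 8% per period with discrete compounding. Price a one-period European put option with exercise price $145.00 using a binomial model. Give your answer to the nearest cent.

Risk-neutral probability p = (1 + 0.08 − 0.6)/(1.5 − 0.6) = 0.4800/0.9000 = 0.5333
Terminal stock prices: S_u = 217.5, S_d = 87
Terminal payoffs (K − S): max(-72.5, 0) = 0, max(58, 0) = 58
Node 0 (S = 145): V_0 = 1/1.08·[0.5333·0.0000 + 0.4667·58.0000] = 25.0617

$25.06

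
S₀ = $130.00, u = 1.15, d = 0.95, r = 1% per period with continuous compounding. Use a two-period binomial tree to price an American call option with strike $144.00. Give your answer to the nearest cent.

Risk-neutral probability p = (e^0.01 − 0.95)/(1.15 − 0.95) = 0.0601/0.2000 = 0.3003
Terminal stock prices: S_uu = 171.9, S_ud = 142, S_dd = 117.3
Terminal payoffs (S − K): max(27.92, 0) = 27.92, max(-1.975, 0) = 0, max(-26.67, 0) = 0
Node u (S = 149.5): continuation = e^(−0.01)·[0.3003·27.9250 + 0.6997·0.0000] = 8.3011; exercise value = 5.5000 ≤ continuation, so V_u = 8.3011
Node d (S = 123.5): continuation = e^(−0.01)·[0.3003·0.0000 + 0.6997·0.0000] = 0.0000; exercise value = 0.0000 ≤ continuation, so V_d = 0.0000
Node 0 (S = 130): continuation = e^(−0.01)·[0.3003·8.3011 + 0.6997·0.0000] = 2.4676; exercise value = 0.0000 ≤ continuation, so V_0 = 2.4676

$2.47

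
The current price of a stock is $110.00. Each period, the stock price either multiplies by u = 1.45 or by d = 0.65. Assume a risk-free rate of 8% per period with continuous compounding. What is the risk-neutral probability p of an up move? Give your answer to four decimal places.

Risk-neutral probability p = (e^0.08 − 0.65)/(1.45 − 0.65) = 0.4333/0.8000 = 0.5416

p = 0.5416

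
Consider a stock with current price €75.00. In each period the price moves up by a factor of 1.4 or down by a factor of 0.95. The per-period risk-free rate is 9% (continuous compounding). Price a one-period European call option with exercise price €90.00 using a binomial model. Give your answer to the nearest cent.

€4.39

Risk-neutral probability p = (e^0.09 − 0.95)/(1.4 − 0.95) = 0.1442/0.4500 = 0.3204
Terminal stock prices: S_u = 105, S_d = 71.25
Terminal payoffs (S − K): max(15, 0) = 15, max(-18.75, 0) = 0
Node 0 (S = 75): V_0 = e^(−0.09)·[0.3204·15.0000 + 0.6796·0.0000] = 4.3922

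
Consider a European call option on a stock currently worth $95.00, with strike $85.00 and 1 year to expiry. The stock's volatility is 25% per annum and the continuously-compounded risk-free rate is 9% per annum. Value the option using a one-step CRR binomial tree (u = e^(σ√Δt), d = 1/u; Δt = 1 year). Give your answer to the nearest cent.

$21.10

CRR parameters: u = e^(σ√Δt) = e^(0.25·√1) = 1.2840, d = 1/u = 0.7788
Per-period rate: rΔt = 0.09·1 = 0.09, so R = e^0.09 = 1.0942
Risk-neutral probability p = (e^0.09 − 0.7788)/(1.2840 − 0.7788) = 0.3154/0.5052 = 0.6242
Terminal stock prices: S_u = 122, S_d = 73.99
Terminal payoffs (S − K): max(36.98, 0) = 36.98, max(-11.01, 0) = 0
Node 0 (S = 95): V_0 = e^(−0.09)·[0.6242·36.9824 + 0.3758·0.0000] = 21.0984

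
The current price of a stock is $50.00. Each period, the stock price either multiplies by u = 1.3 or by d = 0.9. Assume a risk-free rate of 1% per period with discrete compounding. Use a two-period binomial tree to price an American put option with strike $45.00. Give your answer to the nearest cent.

$2.32

Risk-neutral probability p = (1 + 0.01 − 0.9)/(1.3 − 0.9) = 0.1100/0.4000 = 0.2750
Terminal stock prices: S_uu = 84.5, S_ud = 58.5, S_dd = 40.5
Terminal payoffs (K − S): max(-39.5, 0) = 0, max(-13.5, 0) = 0, max(4.5, 0) = 4.5
Node u (S = 65): continuation = 1/1.01·[0.2750·0.0000 + 0.7250·0.0000] = 0.0000; exercise value = 0.0000 ≤ continuation, so V_u = 0.0000
Node d (S = 45): continuation = 1/1.01·[0.2750·0.0000 + 0.7250·4.5000] = 3.2302; exercise value = 0.0000 ≤ continuation, so V_d = 3.2302
Node 0 (S = 50): continuation = 1/1.01·[0.2750·0.0000 + 0.7250·3.2302] = 2.3187; exercise value = 0.0000 ≤ continuation, so V_0 = 2.3187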